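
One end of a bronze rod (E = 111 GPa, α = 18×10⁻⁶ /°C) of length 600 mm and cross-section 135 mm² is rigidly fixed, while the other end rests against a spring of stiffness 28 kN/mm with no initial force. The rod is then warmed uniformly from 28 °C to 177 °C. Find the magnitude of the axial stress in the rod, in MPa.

Free thermal expansion: δ_free = αΔT L = 18×10⁻⁶ × 149 × 600 = 1.609 mm.
With a force P in the spring, the elastic change of the rod is PL/(AE) and that of the spring is P/k; compatibility requires their sum to equal δ_free.
P [ L/(AE) + 1/k ] = δ_free → P [ 600/(135×111×10³) + 1/(28×10³) ] = 1.609.
P = 1.609 / 7.575×10⁻⁵ = 21240 N.
σ = P/A = 21240/135 = 157.4 MPa.

σ ≈ 157 MPa (compressive)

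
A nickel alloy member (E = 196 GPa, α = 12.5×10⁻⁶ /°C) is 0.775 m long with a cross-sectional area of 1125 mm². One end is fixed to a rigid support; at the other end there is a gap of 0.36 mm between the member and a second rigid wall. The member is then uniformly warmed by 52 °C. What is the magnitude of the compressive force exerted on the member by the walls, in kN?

P ≈ 40.9 kN

Unrestrained expansion: δ_free = αΔT L = 12.5×10⁻⁶ × 52 × 775 = 0.5038 mm.
After closing the 0.36 mm clearance, 0.5038 − 0.36 = 0.1438 mm of expansion remains to be suppressed by the wall.
That suppressed elongation corresponds to σ = E·Δ/L = 196×10³ × 0.1438/775 = 36.35 MPa.
Force on the wall = σA = 36.35 × 1125 mm² = 40.9 kN.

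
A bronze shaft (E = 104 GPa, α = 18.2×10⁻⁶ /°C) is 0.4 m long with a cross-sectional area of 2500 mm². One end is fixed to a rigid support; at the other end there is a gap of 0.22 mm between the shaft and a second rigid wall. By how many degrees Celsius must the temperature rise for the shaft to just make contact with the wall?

ΔT ≈ 30.2 °C

The gap closes when αΔT L = 0.22 mm, since the shaft is still unstressed at that instant.
So ΔT = g/(αL) = 0.22/(18.2×10⁻⁶ × 400) = 30.22 °C.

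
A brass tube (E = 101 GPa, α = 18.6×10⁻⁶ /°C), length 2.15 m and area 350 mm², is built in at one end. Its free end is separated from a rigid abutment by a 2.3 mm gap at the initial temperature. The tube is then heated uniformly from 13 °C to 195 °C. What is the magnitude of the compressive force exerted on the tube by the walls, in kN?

P ≈ 81.9 kN

Unrestrained expansion: δ_free = αΔT L = 18.6×10⁻⁶ × 182 × 2150 = 7.278 mm.
This exceeds the 2.3 mm gap, so the wall pushes back. The portion of expansion that must be recovered elastically is δ_free − gap = 7.278 − 2.3 = 4.978 mm.
Compatibility: PL/(AE) = 4.978 mm, so σ = P/A = E × (4.978/2150) = 233.9 MPa.
P = σA = 233.9 × 350 = 81.85 kN.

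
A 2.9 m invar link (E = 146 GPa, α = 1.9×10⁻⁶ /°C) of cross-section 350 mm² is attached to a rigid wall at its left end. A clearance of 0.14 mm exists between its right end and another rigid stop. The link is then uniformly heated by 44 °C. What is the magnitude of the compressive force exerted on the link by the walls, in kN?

P ≈ 1.81 kN

Unrestrained expansion: δ_free = αΔT L = 1.9×10⁻⁶ × 44 × 2900 = 0.2424 mm.
The gap closes (δ_free > 0.14 mm) and the wall then resists a further 0.2424 − 0.14 = 0.1024 mm of expansion.
That suppressed elongation corresponds to σ = E·Δ/L = 146×10³ × 0.1024/2900 = 5.157 MPa.
Force on the wall = σA = 5.157 × 350 mm² = 1.805 kN.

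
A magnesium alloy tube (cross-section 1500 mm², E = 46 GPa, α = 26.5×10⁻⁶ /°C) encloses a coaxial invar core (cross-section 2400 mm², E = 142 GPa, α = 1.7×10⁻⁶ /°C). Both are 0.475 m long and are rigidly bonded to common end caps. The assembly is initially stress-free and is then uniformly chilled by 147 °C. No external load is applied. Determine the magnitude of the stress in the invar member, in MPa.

Both members must finish at the same length. With the larger α, the magnesium alloy tends to over-contract; the plates restrain it, putting the magnesium alloy in tension and the invar in compression. With no external load the two internal forces are equal and opposite, magnitude P.
Equating the net (thermal + elastic) strains gives |α₁ − α₂|·ΔT = P·[1/(A₁E₁) + 1/(A₂E₂)].
|α₁ − α₂|·ΔT = 24.8×10⁻⁶ × 147 = 0.003646.
1/(A₁E₁) + 1/(A₂E₂) = 1/(1500×46×10³) + 1/(2400×142×10³) = 1.743×10⁻⁸ N⁻¹.
P = 0.003646 / 1.743×10⁻⁸ = 209200 N = 209.2 kN.
σ_{invar} = P/A₂ = 209200/2400 = 87.16 MPa, compressive.

σ ≈ 87.2 MPa (compressive)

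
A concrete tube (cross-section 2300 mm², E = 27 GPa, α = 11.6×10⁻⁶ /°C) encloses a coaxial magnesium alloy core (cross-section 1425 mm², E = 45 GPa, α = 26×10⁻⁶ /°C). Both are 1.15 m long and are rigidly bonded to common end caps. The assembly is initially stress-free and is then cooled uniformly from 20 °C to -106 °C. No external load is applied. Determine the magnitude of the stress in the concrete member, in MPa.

σ ≈ 24.9 MPa (compressive)

The magnesium alloy has the larger α, so on cooling it would change length more than the concrete if both were free. The rigid plates force a common final length, so the magnesium alloy is put into tension and the concrete into compression, with equal and opposite forces P (no external load).
Setting the final lengths equal and cancelling L: (α₁ − α₂)ΔT = P/(A₁E₁) + P/(A₂E₂).
|α₁ − α₂|·ΔT = 14.4×10⁻⁶ × 126 = 0.001814.
1/(A₁E₁) + 1/(A₂E₂) = 1/(2300×27×10³) + 1/(1425×45×10³) = 3.17×10⁻⁸ N⁻¹.
P = 0.001814 / 3.17×10⁻⁸ = 57240 N = 57.24 kN.
σ_{concrete} = P/A₁ = 57240/2300 = 24.89 MPa, compressive.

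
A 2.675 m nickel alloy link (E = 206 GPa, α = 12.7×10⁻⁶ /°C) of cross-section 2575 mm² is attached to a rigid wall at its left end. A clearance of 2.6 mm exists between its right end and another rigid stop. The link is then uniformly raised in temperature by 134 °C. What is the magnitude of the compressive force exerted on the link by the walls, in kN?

P ≈ 387 kN

If the wall were absent the link would grow by αΔT L = 12.7×10⁻⁶ × 134 × 2675 = 4.552 mm.
After closing the 2.6 mm clearance, 4.552 − 2.6 = 1.952 mm of expansion remains to be suppressed by the wall.
So σ = E(δ_free − g)/L = 206×10³ × 1.952/2675 = 150.3 MPa.
Force on the wall = σA = 150.3 × 2575 mm² = 387.1 kN.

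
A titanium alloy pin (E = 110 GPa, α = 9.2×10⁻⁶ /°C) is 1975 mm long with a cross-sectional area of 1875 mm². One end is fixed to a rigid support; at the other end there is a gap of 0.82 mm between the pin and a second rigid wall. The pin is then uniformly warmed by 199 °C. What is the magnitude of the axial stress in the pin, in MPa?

If the wall were absent the pin would grow by αΔT L = 9.2×10⁻⁶ × 199 × 1975 = 3.616 mm.
The gap closes (δ_free > 0.82 mm) and the wall then resists a further 3.616 − 0.82 = 2.796 mm of expansion.
That suppressed elongation corresponds to σ = E·Δ/L = 110×10³ × 2.796/1975 = 155.7 MPa.

σ ≈ 156 MPa (compressive)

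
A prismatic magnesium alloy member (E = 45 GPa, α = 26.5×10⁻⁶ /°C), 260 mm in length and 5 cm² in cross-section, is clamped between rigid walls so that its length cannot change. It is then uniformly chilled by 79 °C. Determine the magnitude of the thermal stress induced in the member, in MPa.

The supports are rigid, so the total axial strain is zero. The restrained thermal strain is ε = αΔT = 26.5×10⁻⁶ × 79 = 2093.5×10⁻⁶.
σ = EαΔT = 45×10³ × 26.5×10⁻⁶ × 79 = 94.21 MPa (tensile; the member is trying to contract).

σ ≈ 94.2 MPa (tensile)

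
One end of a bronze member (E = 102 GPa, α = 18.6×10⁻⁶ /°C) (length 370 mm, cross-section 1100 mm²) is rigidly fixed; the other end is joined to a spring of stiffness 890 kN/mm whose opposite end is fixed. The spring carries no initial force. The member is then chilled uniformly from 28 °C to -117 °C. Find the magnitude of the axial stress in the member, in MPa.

If the spring were absent the member would shorten by αΔT L = 18.6×10⁻⁶ × 145 × 370 = 0.9979 mm.
With a force P in the spring, the elastic change of the member is PL/(AE) and that of the spring is P/k; compatibility requires their sum to equal δ_free.
So P = δ_free / [L/(AE) + 1/k] = 0.9979 / [ 370/(1100×102×10³) + 1/(890×10³) ].
P = 0.9979 / 4.421×10⁻⁶ = 225700 N.
σ = P/A = 225700/1100 = 205.2 MPa.

σ ≈ 205 MPa (tensile)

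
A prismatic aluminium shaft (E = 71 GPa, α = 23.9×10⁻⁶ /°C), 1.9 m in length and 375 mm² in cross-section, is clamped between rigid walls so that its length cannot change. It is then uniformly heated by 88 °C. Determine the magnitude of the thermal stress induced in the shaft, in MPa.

Because both ends are immovable the net strain is zero, and the suppressed thermal strain is αΔT = 23.9×10⁻⁶ × 88 = 2103.2×10⁻⁶.
The stress required to suppress this strain is σ = Eε = 71×10³ × 2103.2×10⁻⁶ = 149.3 MPa, compressive since the shaft is trying to expand.

σ ≈ 149 MPa (compressive)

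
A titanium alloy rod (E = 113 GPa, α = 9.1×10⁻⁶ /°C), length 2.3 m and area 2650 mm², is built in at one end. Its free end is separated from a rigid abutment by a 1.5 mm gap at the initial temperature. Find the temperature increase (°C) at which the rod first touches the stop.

ΔT ≈ 71.7 °C

Contact occurs when the free expansion equals the gap: αΔT L = 1.5 mm.
ΔT = 1.5 / (9.1×10⁻⁶ × 2300) = 71.67 °C.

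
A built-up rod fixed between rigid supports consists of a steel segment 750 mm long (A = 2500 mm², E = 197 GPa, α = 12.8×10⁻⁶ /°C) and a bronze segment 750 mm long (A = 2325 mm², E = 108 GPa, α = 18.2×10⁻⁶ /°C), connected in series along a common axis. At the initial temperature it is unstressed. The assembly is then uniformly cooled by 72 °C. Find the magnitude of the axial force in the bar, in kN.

P ≈ 371 kN (tensile)

With the walls removed the bar would change length by δ_free = Σ αᵢΔT Lᵢ = 12.8×10⁻⁶×72×750 + 18.2×10⁻⁶×72×750 = 1.674 mm.
The walls prevent any net length change, so an axial force P (same in every segment) develops. Compatibility: P · Σ Lᵢ/(AᵢEᵢ) = δ_free.
The series flexibility is Σ Lᵢ/(AᵢEᵢ) = 750/(2500×197×10³) + 750/(2325×108×10³) = 4.51×10⁻⁶ mm/N.
So P = 1.674 / 4.51×10⁻⁶ = 371.2 kN, tensile.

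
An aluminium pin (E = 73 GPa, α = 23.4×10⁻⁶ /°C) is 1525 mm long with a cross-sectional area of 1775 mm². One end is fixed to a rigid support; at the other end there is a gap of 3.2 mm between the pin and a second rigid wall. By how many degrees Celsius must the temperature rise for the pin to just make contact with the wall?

ΔT ≈ 89.7 °C

Contact occurs when the free expansion equals the gap: αΔT L = 3.2 mm.
ΔT = 3.2 / (23.4×10⁻⁶ × 1525) = 89.67 °C.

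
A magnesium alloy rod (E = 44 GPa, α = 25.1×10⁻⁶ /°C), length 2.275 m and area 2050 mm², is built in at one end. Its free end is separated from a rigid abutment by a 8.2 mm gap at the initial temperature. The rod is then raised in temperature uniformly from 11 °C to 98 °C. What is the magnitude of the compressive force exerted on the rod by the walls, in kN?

Free thermal elongation = αΔT L = 25.1×10⁻⁶ × 87 × 2275 = 4.968 mm.
Since δ_free = 4.97 mm is less than the 8.2 mm gap, the rod never touches the wall. No axial force develops.

P ≈ 0 kN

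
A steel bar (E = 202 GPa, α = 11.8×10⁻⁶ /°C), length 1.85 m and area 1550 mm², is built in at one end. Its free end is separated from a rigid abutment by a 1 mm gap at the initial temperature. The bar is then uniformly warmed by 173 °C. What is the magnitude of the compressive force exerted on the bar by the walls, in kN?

Unrestrained expansion: δ_free = αΔT L = 11.8×10⁻⁶ × 173 × 1850 = 3.777 mm.
The gap closes (δ_free > 1 mm) and the wall then resists a further 3.777 − 1 = 2.777 mm of expansion.
That suppressed elongation corresponds to σ = E·Δ/L = 202×10³ × 2.777/1850 = 303.2 MPa.
Force on the wall = σA = 303.2 × 1550 mm² = 469.9 kN.

P ≈ 470 kN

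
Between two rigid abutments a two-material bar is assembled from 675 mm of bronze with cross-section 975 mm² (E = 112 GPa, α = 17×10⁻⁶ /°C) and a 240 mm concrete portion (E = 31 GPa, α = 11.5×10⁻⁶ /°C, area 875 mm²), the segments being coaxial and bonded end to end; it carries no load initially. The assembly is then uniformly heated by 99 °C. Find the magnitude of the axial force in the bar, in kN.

P ≈ 93.8 kN (compressive)

Free thermal expansion of the whole bar: Σ αᵢΔT Lᵢ = 17×10⁻⁶×99×675 + 11.5×10⁻⁶×99×240 = 1.409 mm.
The walls prevent any net length change, so an axial force P (same in every segment) develops. Compatibility: P · Σ Lᵢ/(AᵢEᵢ) = δ_free.
Σ Lᵢ/(AᵢEᵢ) = 675/(975×112×10³) + 240/(875×31×10³) = 1.503×10⁻⁵ mm/N.
P = 1.409 / 1.503×10⁻⁵ = 93770 N = 93.77 kN, compressive.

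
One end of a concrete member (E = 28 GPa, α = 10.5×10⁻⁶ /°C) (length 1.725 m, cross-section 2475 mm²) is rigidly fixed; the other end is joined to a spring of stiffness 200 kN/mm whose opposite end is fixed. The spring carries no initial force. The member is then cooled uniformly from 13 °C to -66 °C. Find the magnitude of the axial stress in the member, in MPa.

The unrestrained thermal change is αΔT L = 10.5×10⁻⁶ × 79 × 1725 = 1.431 mm.
With a force P in the spring, the elastic change of the member is PL/(AE) and that of the spring is P/k; compatibility requires their sum to equal δ_free.
So P = δ_free / [L/(AE) + 1/k] = 1.431 / [ 1725/(2475×28×10³) + 1/(200×10³) ].
P = 1.431 / 2.989×10⁻⁵ = 47870 N.
σ = P/A = 47870/2475 = 19.34 MPa.

σ ≈ 19.3 MPa (tensile)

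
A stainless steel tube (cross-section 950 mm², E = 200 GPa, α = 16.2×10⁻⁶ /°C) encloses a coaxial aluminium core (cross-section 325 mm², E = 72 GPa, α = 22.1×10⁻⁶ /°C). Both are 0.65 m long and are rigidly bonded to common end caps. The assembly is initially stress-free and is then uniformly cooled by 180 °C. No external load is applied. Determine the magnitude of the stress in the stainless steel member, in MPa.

Equilibrium of a rigid end plate with no external load gives equal and opposite internal forces ±P in the two members. Since α_{aluminium} > α_{stainless steel}, cooling drives the aluminium into tension and the stainless steel into compression.
Compatibility of the two members (thermal + elastic change equal): (α₁ − α₂)ΔT = P·[1/(A₁E₁) + 1/(A₂E₂)].
|α₁ − α₂|·ΔT = 5.9×10⁻⁶ × 180 = 0.001062.
1/(A₁E₁) + 1/(A₂E₂) = 1/(950×200×10³) + 1/(325×72×10³) = 4.8×10⁻⁸ N⁻¹.
So P = 0.001062 / 4.8×10⁻⁸ = 22.13 kN.
σ_{stainless steel} = P/A₁ = 22130/950 = 23.29 MPa, compressive.

σ ≈ 23.3 MPa (compressive)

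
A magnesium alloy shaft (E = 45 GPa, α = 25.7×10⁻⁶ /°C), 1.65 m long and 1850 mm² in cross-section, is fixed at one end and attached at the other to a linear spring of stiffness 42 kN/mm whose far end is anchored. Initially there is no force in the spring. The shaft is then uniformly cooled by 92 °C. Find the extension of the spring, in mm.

If the spring were absent the shaft would shorten by αΔT L = 25.7×10⁻⁶ × 92 × 1650 = 3.901 mm.
Let P be the tensile force in the spring. The shaft extends elastically by PL/(AE) and the spring stretches by P/k; together these equal δ_free.
So P = δ_free / [L/(AE) + 1/k] = 3.901 / [ 1650/(1850×45×10³) + 1/(42×10³) ].
P = 3.901 / 4.363×10⁻⁵ = 89420 N.
Spring extension = P/k = 89420/(42×10³) = 2.129 mm.

δ ≈ 2.13 mm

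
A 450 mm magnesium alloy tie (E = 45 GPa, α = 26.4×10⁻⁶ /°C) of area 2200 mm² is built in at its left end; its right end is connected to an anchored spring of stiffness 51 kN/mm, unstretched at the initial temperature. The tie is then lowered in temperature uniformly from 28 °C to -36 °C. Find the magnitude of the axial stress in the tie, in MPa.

σ ≈ 14.3 MPa (tensile)

The unrestrained thermal change is αΔT L = 26.4×10⁻⁶ × 64 × 450 = 0.7603 mm.
Let P be the tensile force in the spring. The tie extends elastically by PL/(AE) and the spring stretches by P/k; together these equal δ_free.
So P = δ_free / [L/(AE) + 1/k] = 0.7603 / [ 450/(2200×45×10³) + 1/(51×10³) ].
P = 0.7603 / 2.415×10⁻⁵ = 31480 N.
σ = P/A = 31480/2200 = 14.31 MPa.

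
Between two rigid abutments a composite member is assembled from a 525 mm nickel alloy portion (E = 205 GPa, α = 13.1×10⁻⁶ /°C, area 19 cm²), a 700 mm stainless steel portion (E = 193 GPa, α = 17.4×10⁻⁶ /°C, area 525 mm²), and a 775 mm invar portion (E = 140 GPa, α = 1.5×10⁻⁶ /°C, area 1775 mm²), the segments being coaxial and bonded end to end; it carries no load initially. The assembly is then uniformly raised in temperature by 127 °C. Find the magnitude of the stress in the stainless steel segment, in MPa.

σ ≈ 430 MPa (compressive)

Free thermal expansion of the whole bar: Σ αᵢΔT Lᵢ = 13.1×10⁻⁶×127×525 + 17.4×10⁻⁶×127×700 + 1.5×10⁻⁶×127×775 = 2.568 mm.
The rigid supports impose zero overall length change; the single axial force P common to all segments must satisfy P Σ Lᵢ/(AᵢEᵢ) = δ_free.
Σ Lᵢ/(AᵢEᵢ) = 525/(1900×205×10³) + 700/(525×193×10³) + 775/(1775×140×10³) = 1.138×10⁻⁵ mm/N.
So P = 2.568 / 1.138×10⁻⁵ = 225.8 kN, compressive.
σ_{stainless steel} = P / A = 225800 / 525 = 430 MPa.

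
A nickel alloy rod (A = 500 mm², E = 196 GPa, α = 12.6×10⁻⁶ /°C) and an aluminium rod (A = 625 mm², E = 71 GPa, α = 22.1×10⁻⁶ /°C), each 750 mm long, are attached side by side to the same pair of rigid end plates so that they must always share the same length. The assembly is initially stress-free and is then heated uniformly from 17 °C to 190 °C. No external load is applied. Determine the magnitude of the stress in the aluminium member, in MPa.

The aluminium has the larger α, so on heating it would change length more than the nickel alloy if both were free. The rigid plates force a common final length, so the aluminium is put into compression and the nickel alloy into tension, with equal and opposite forces P (no external load).
Setting the final lengths equal and cancelling L: (α₁ − α₂)ΔT = P/(A₁E₁) + P/(A₂E₂).
|α₁ − α₂|·ΔT = 9.5×10⁻⁶ × 173 = 0.001643.
1/(A₁E₁) + 1/(A₂E₂) = 1/(500×196×10³) + 1/(625×71×10³) = 3.274×10⁻⁸ N⁻¹.
So P = 0.001643 / 3.274×10⁻⁸ = 50.2 kN.
σ_{aluminium} = P/A₂ = 50200/625 = 80.32 MPa, compressive.

σ ≈ 80.3 MPa (compressive)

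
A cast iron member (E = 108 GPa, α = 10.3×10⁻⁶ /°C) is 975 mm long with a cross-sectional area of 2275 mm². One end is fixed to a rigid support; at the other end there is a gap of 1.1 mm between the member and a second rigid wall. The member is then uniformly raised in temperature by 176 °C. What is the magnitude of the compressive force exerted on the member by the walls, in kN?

P ≈ 168 kN

Unrestrained expansion: δ_free = αΔT L = 10.3×10⁻⁶ × 176 × 975 = 1.767 mm.
This exceeds the 1.1 mm gap, so the wall pushes back. The portion of expansion that must be recovered elastically is δ_free − gap = 1.767 − 1.1 = 0.6675 mm.
That suppressed elongation corresponds to σ = E·Δ/L = 108×10³ × 0.6675/975 = 73.94 MPa.
P = σA = 73.94 × 2275 = 168.2 kN.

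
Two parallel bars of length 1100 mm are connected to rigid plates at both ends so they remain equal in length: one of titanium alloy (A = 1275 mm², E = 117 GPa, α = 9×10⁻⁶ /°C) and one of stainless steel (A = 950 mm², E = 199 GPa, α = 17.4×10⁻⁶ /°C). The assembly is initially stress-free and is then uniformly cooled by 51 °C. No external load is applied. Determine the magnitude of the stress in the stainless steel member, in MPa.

The stainless steel has the larger α, so on cooling it would change length more than the titanium alloy if both were free. The rigid plates force a common final length, so the stainless steel is put into tension and the titanium alloy into compression, with equal and opposite forces P (no external load).
Setting the final lengths equal and cancelling L: (α₁ − α₂)ΔT = P/(A₁E₁) + P/(A₂E₂).
|α₁ − α₂|·ΔT = 8.4×10⁻⁶ × 51 = 0.0004284.
1/(A₁E₁) + 1/(A₂E₂) = 1/(1275×117×10³) + 1/(950×199×10³) = 1.199×10⁻⁸ N⁻¹.
P = 0.0004284 / 1.199×10⁻⁸ = 35720 N = 35.72 kN.
σ_{stainless steel} = P/A₂ = 35720/950 = 37.6 MPa, tensile.

σ ≈ 37.6 MPa (tensile)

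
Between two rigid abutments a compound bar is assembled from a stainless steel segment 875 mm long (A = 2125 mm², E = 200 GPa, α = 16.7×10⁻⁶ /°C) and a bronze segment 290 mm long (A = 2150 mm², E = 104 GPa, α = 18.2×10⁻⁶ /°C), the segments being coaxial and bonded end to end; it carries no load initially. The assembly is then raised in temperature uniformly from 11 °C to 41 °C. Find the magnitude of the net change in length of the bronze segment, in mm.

|ΔL| ≈ 0.0723 mm

Free thermal expansion of the whole bar: Σ αᵢΔT Lᵢ = 16.7×10⁻⁶×30×875 + 18.2×10⁻⁶×30×290 = 0.5967 mm.
The rigid supports impose zero overall length change; the single axial force P common to all segments must satisfy P Σ Lᵢ/(AᵢEᵢ) = δ_free.
Σ Lᵢ/(AᵢEᵢ) = 875/(2125×200×10³) + 290/(2150×104×10³) = 3.356×10⁻⁶ mm/N.
P = 0.5967 / 3.356×10⁻⁶ = 177800 N = 177.8 kN, compressive.
For the bronze segment, free thermal change = 18.2×10⁻⁶×30×290 = 0.1583 mm and elastic change from P = 177800×290/(2150×104×10³) = 0.2306 mm; these oppose, so the net change is 0.0723 mm (segment shortens).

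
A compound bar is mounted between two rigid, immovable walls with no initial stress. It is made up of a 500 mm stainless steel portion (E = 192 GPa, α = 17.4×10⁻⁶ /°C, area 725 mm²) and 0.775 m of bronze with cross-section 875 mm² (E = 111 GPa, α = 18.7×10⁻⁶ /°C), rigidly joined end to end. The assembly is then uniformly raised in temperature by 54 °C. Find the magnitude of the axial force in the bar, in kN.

P ≈ 108 kN (compressive)

Free thermal expansion of the whole bar: Σ αᵢΔT Lᵢ = 17.4×10⁻⁶×54×500 + 18.7×10⁻⁶×54×775 = 1.252 mm.
Since the ends are fixed, an axial force P builds up, equal in every segment, with P · Σ Lᵢ/(AᵢEᵢ) = δ_free.
The series flexibility is Σ Lᵢ/(AᵢEᵢ) = 500/(725×192×10³) + 775/(875×111×10³) = 1.157×10⁻⁵ mm/N.
P = 1.252 / 1.157×10⁻⁵ = 108200 N = 108.2 kN, compressive.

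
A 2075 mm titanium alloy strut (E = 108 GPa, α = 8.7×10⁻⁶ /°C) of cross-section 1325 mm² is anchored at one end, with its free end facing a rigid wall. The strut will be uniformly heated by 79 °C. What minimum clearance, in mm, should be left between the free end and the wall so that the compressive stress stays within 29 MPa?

g ≈ 0.869 mm

Free expansion if unrestrained: δ_free = αΔT L = 8.7×10⁻⁶ × 79 × 2075 = 1.426 mm.
At the allowable stress the elastic shortening the wall may impose is σL/E = 29 × 2075 / (108×10³) = 0.5572 mm.
So the gap has to take up the difference, g_min = δ_free − σL/E = 1.426 − 0.5572 = 0.869 mm.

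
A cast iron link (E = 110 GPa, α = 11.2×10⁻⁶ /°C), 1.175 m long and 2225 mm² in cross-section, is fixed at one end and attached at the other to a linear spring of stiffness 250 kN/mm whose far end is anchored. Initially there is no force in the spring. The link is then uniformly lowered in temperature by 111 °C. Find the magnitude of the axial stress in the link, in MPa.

σ ≈ 74.6 MPa (tensile)

Free thermal contraction: δ_free = αΔT L = 11.2×10⁻⁶ × 111 × 1175 = 1.461 mm.
With a force P in the spring, the elastic change of the link is PL/(AE) and that of the spring is P/k; compatibility requires their sum to equal δ_free.
P [ L/(AE) + 1/k ] = δ_free → P [ 1175/(2225×110×10³) + 1/(250×10³) ] = 1.461.
P = 1.461 / 8.801×10⁻⁶ = 166000 N.
σ = P/A = 166000/2225 = 74.6 MPa.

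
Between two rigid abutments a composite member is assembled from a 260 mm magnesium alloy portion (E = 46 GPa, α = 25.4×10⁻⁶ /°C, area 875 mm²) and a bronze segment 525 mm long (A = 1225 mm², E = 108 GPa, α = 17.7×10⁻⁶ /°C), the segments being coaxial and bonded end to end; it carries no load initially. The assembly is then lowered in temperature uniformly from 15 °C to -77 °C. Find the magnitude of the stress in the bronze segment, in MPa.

With the walls removed the bar would change length by δ_free = Σ αᵢΔT Lᵢ = 25.4×10⁻⁶×92×260 + 17.7×10⁻⁶×92×525 = 1.462 mm.
Since the ends are fixed, an axial force P builds up, equal in every segment, with P · Σ Lᵢ/(AᵢEᵢ) = δ_free.
Σ Lᵢ/(AᵢEᵢ) = 260/(875×46×10³) + 525/(1225×108×10³) = 1.043×10⁻⁵ mm/N.
P = 1.462 / 1.043×10⁻⁵ = 140200 N = 140.2 kN, tensile.
σ_{bronze} = P / A = 140200 / 1225 = 114.5 MPa.

σ ≈ 114 MPa (tensile)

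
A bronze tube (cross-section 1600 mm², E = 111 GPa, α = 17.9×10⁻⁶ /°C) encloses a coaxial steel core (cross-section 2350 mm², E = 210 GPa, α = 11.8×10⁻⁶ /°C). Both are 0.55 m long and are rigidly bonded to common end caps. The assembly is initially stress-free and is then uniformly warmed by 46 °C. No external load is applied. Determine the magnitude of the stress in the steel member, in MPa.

Equilibrium of a rigid end plate with no external load gives equal and opposite internal forces ±P in the two members. Since α_{bronze} > α_{steel}, heating drives the bronze into compression and the steel into tension.
Setting the final lengths equal and cancelling L: (α₁ − α₂)ΔT = P/(A₁E₁) + P/(A₂E₂).
|α₁ − α₂|·ΔT = 6.1×10⁻⁶ × 46 = 0.0002806.
1/(A₁E₁) + 1/(A₂E₂) = 1/(1600×111×10³) + 1/(2350×210×10³) = 7.657×10⁻⁹ N⁻¹.
So P = 0.0002806 / 7.657×10⁻⁹ = 36.65 kN.
σ_{steel} = P/A₂ = 36650/2350 = 15.59 MPa, tensile.

σ ≈ 15.6 MPa (tensile)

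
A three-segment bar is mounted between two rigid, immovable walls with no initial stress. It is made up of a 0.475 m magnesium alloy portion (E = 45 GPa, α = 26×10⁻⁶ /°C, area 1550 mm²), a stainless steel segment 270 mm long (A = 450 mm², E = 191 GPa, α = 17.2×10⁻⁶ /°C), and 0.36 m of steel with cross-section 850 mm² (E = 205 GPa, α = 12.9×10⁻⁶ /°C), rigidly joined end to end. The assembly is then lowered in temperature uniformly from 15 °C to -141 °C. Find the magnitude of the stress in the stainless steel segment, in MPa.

σ ≈ 624 MPa (tensile)

Free thermal contraction of the whole bar: Σ αᵢΔT Lᵢ = 26×10⁻⁶×156×475 + 17.2×10⁻⁶×156×270 + 12.9×10⁻⁶×156×360 = 3.376 mm.
The rigid supports impose zero overall length change; the single axial force P common to all segments must satisfy P Σ Lᵢ/(AᵢEᵢ) = δ_free.
The series flexibility is Σ Lᵢ/(AᵢEᵢ) = 475/(1550×45×10³) + 270/(450×191×10³) + 360/(850×205×10³) = 1.202×10⁻⁵ mm/N.
Hence P = δ_free / Σ(L/AE) = 3.376/1.202×10⁻⁵ = 280.9 kN (tensile).
σ_{stainless steel} = P / A = 280900 / 450 = 624.2 MPa.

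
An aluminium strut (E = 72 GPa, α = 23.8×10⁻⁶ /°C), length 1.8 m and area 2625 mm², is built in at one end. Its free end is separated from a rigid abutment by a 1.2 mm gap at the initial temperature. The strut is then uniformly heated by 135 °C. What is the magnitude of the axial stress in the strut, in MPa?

σ ≈ 183 MPa (compressive)

If the wall were absent the strut would grow by αΔT L = 23.8×10⁻⁶ × 135 × 1800 = 5.783 mm.
This exceeds the 1.2 mm gap, so the wall pushes back. The portion of expansion that must be recovered elastically is δ_free − gap = 5.783 − 1.2 = 4.583 mm.
Compatibility: PL/(AE) = 4.583 mm, so σ = P/A = E × (4.583/1800) = 183.3 MPa.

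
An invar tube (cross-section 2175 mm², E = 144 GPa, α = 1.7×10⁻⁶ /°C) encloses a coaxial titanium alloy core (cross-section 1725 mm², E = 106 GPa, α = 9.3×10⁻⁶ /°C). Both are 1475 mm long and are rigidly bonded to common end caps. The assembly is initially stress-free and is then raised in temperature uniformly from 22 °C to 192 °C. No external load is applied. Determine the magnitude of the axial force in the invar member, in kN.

P ≈ 149 kN (tensile in the invar)

Equilibrium of a rigid end plate with no external load gives equal and opposite internal forces ±P in the two members. Since α_{titanium alloy} > α_{invar}, heating drives the titanium alloy into compression and the invar into tension.
Compatibility of the two members (thermal + elastic change equal): (α₁ − α₂)ΔT = P·[1/(A₁E₁) + 1/(A₂E₂)].
|α₁ − α₂|·ΔT = 7.6×10⁻⁶ × 170 = 0.001292.
1/(A₁E₁) + 1/(A₂E₂) = 1/(2175×144×10³) + 1/(1725×106×10³) = 8.662×10⁻⁹ N⁻¹.
P = 0.001292 / 8.662×10⁻⁹ = 149200 N = 149.2 kN.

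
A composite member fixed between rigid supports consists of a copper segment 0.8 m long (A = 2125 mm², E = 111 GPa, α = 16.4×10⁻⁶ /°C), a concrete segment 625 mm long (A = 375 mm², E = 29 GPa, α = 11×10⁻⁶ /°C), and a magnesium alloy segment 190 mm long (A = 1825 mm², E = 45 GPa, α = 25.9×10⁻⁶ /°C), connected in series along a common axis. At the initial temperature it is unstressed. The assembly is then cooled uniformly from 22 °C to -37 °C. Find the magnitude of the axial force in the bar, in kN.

With the walls removed the bar would change length by δ_free = Σ αᵢΔT Lᵢ = 16.4×10⁻⁶×59×800 + 11×10⁻⁶×59×625 + 25.9×10⁻⁶×59×190 = 1.47 mm.
The walls prevent any net length change, so an axial force P (same in every segment) develops. Compatibility: P · Σ Lᵢ/(AᵢEᵢ) = δ_free.
Σ Lᵢ/(AᵢEᵢ) = 800/(2125×111×10³) + 625/(375×29×10³) + 190/(1825×45×10³) = 6.318×10⁻⁵ mm/N.
P = 1.47 / 6.318×10⁻⁵ = 23270 N = 23.27 kN, tensile.

P ≈ 23.3 kN (tensile)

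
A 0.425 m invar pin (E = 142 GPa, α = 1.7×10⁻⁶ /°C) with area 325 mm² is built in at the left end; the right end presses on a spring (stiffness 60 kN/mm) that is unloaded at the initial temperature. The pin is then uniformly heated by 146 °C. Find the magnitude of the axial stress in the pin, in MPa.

σ ≈ 12.5 MPa (compressive)

Free thermal expansion: δ_free = αΔT L = 1.7×10⁻⁶ × 146 × 425 = 0.1055 mm.
Let P be the compressive force at the spring. The pin shortens elastically by PL/(AE) and the spring compresses by P/k; together these equal δ_free.
P [ L/(AE) + 1/k ] = δ_free → P [ 425/(325×142×10³) + 1/(60×10³) ] = 0.1055.
P = 0.1055 / 2.588×10⁻⁵ = 4077 N.
σ = P/A = 4077/325 = 12.54 MPa.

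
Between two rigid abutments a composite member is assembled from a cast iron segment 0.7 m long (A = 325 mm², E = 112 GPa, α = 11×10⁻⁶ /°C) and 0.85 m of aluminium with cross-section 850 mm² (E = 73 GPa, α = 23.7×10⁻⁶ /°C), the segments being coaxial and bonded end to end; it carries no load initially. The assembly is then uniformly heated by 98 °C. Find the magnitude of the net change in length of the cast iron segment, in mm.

Free thermal expansion of the whole bar: Σ αᵢΔT Lᵢ = 11×10⁻⁶×98×700 + 23.7×10⁻⁶×98×850 = 2.729 mm.
Since the ends are fixed, an axial force P builds up, equal in every segment, with P · Σ Lᵢ/(AᵢEᵢ) = δ_free.
The series flexibility is Σ Lᵢ/(AᵢEᵢ) = 700/(325×112×10³) + 850/(850×73×10³) = 3.293×10⁻⁵ mm/N.
So P = 2.729 / 3.293×10⁻⁵ = 82.87 kN, compressive.
For the cast iron segment, free thermal change = 11×10⁻⁶×98×700 = 0.7546 mm and elastic change from P = 82870×700/(325×112×10³) = 1.594 mm; these oppose, so the net change is 0.839 mm (segment shortens).

|ΔL| ≈ 0.839 mm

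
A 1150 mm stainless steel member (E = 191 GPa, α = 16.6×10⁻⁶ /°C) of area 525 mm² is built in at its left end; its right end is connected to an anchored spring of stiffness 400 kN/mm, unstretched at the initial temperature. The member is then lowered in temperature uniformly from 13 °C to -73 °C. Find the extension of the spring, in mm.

If the spring were absent the member would shorten by αΔT L = 16.6×10⁻⁶ × 86 × 1150 = 1.642 mm.
With a force P in the spring, the elastic change of the member is PL/(AE) and that of the spring is P/k; compatibility requires their sum to equal δ_free.
So P = δ_free / [L/(AE) + 1/k] = 1.642 / [ 1150/(525×191×10³) + 1/(400×10³) ].
P = 1.642 / 1.397×10⁻⁵ = 117500 N.
Spring extension = P/k = 117500/(400×10³) = 0.2938 mm.

δ ≈ 0.294 mm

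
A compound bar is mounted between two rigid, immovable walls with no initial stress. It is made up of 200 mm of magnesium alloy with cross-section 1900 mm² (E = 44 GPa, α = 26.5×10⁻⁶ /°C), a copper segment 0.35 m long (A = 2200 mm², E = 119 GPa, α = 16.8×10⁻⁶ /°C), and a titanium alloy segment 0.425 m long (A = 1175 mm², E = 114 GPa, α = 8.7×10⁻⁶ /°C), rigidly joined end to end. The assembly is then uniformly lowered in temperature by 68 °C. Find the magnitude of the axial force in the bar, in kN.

P ≈ 147 kN (tensile)

If the supports were absent, the total length change would be Σ αᵢΔT Lᵢ = 26.5×10⁻⁶×68×200 + 16.8×10⁻⁶×68×350 + 8.7×10⁻⁶×68×425 = 1.012 mm.
Since the ends are fixed, an axial force P builds up, equal in every segment, with P · Σ Lᵢ/(AᵢEᵢ) = δ_free.
Σ Lᵢ/(AᵢEᵢ) = 200/(1900×44×10³) + 350/(2200×119×10³) + 425/(1175×114×10³) = 6.902×10⁻⁶ mm/N.
P = 1.012 / 6.902×10⁻⁶ = 146600 N = 146.6 kN, tensile.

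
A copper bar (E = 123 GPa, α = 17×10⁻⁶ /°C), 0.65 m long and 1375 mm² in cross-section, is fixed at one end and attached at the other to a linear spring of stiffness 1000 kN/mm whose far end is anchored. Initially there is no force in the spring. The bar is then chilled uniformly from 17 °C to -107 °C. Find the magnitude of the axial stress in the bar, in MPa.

σ ≈ 206 MPa (tensile)

Free thermal contraction: δ_free = αΔT L = 17×10⁻⁶ × 124 × 650 = 1.37 mm.
Let P be the tensile force in the spring. The bar extends elastically by PL/(AE) and the spring stretches by P/k; together these equal δ_free.
P [ L/(AE) + 1/k ] = δ_free → P [ 650/(1375×123×10³) + 1/(1000×10³) ] = 1.37.
P = 1.37 / 4.843×10⁻⁶ = 282900 N.
σ = P/A = 282900/1375 = 205.7 MPa.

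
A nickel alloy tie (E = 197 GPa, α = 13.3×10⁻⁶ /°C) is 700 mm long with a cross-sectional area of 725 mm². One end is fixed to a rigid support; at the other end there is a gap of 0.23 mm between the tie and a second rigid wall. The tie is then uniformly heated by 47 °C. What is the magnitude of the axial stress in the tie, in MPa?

σ ≈ 58.4 MPa (compressive)

If the wall were absent the tie would grow by αΔT L = 13.3×10⁻⁶ × 47 × 700 = 0.4376 mm.
This exceeds the 0.23 mm gap, so the wall pushes back. The portion of expansion that must be recovered elastically is δ_free − gap = 0.4376 − 0.23 = 0.2076 mm.
Compatibility: PL/(AE) = 0.2076 mm, so σ = P/A = E × (0.2076/700) = 58.42 MPa.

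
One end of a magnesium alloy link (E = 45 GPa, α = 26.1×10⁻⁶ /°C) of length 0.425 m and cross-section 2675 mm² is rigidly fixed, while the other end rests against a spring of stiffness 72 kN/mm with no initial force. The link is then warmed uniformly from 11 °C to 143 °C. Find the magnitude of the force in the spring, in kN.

P ≈ 84.1 kN

Free thermal expansion: δ_free = αΔT L = 26.1×10⁻⁶ × 132 × 425 = 1.464 mm.
With a force P in the spring, the elastic change of the link is PL/(AE) and that of the spring is P/k; compatibility requires their sum to equal δ_free.
P [ L/(AE) + 1/k ] = δ_free → P [ 425/(2675×45×10³) + 1/(72×10³) ] = 1.464.
P = 1.464 / 1.742×10⁻⁵ = 84060 N.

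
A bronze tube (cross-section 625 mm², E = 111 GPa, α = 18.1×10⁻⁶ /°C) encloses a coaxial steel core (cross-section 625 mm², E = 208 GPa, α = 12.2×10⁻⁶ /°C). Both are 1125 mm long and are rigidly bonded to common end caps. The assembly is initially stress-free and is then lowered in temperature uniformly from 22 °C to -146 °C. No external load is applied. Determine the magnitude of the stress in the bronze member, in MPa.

σ ≈ 71.7 MPa (tensile)

The bronze has the larger α, so on cooling it would change length more than the steel if both were free. The rigid plates force a common final length, so the bronze is put into tension and the steel into compression, with equal and opposite forces P (no external load).
Compatibility of the two members (thermal + elastic change equal): (α₁ − α₂)ΔT = P·[1/(A₁E₁) + 1/(A₂E₂)].
|α₁ − α₂|·ΔT = 5.9×10⁻⁶ × 168 = 0.0009912.
1/(A₁E₁) + 1/(A₂E₂) = 1/(625×111×10³) + 1/(625×208×10³) = 2.211×10⁻⁸ N⁻¹.
P = 0.0009912 / 2.211×10⁻⁸ = 44840 N = 44.84 kN.
σ_{bronze} = P/A₁ = 44840/625 = 71.74 MPa, tensile.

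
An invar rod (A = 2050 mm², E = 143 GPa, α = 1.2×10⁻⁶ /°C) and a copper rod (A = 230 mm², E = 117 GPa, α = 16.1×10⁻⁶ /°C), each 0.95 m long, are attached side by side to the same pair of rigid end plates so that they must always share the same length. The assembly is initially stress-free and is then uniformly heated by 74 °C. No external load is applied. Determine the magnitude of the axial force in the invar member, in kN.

P ≈ 27.2 kN (tensile in the invar)

Both members must finish at the same length. With the larger α, the copper tends to over-expand; the plates restrain it, putting the copper in compression and the invar in tension. With no external load the two internal forces are equal and opposite, magnitude P.
Equating the net (thermal + elastic) strains gives |α₁ − α₂|·ΔT = P·[1/(A₁E₁) + 1/(A₂E₂)].
|α₁ − α₂|·ΔT = 14.9×10⁻⁶ × 74 = 0.001103.
1/(A₁E₁) + 1/(A₂E₂) = 1/(2050×143×10³) + 1/(230×117×10³) = 4.057×10⁻⁸ N⁻¹.
So P = 0.001103 / 4.057×10⁻⁸ = 27.18 kN.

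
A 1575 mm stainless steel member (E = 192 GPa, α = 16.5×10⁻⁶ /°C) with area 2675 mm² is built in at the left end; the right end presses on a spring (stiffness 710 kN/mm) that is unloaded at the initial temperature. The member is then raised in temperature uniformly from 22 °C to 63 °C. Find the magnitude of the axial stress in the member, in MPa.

If the spring were absent the member would lengthen by αΔT L = 16.5×10⁻⁶ × 41 × 1575 = 1.065 mm.
With a force P in the spring, the elastic change of the member is PL/(AE) and that of the spring is P/k; compatibility requires their sum to equal δ_free.
So P = δ_free / [L/(AE) + 1/k] = 1.065 / [ 1575/(2675×192×10³) + 1/(710×10³) ].
P = 1.065 / 4.475×10⁻⁶ = 238100 N.
σ = P/A = 238100/2675 = 89.01 MPa.

σ ≈ 89 MPa (compressive)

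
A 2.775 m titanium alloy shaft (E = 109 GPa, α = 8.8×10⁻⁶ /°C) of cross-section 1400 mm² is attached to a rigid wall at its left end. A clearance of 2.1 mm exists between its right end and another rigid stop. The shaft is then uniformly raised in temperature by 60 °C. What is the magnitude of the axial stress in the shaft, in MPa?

Unrestrained expansion: δ_free = αΔT L = 8.8×10⁻⁶ × 60 × 2775 = 1.465 mm.
Since δ_free = 1.47 mm is less than the 2.1 mm gap, the shaft never touches the wall. No axial force develops.

σ ≈ 0 MPa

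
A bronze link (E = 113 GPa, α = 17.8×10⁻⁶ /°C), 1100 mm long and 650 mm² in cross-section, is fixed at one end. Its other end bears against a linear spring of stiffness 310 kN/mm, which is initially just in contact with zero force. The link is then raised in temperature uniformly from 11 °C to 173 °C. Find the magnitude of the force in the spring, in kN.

The unrestrained thermal change is αΔT L = 17.8×10⁻⁶ × 162 × 1100 = 3.172 mm.
With a force P in the spring, the elastic change of the link is PL/(AE) and that of the spring is P/k; compatibility requires their sum to equal δ_free.
P [ L/(AE) + 1/k ] = δ_free → P [ 1100/(650×113×10³) + 1/(310×10³) ] = 3.172.
P = 3.172 / 1.82×10⁻⁵ = 174300 N.

P ≈ 174 kN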